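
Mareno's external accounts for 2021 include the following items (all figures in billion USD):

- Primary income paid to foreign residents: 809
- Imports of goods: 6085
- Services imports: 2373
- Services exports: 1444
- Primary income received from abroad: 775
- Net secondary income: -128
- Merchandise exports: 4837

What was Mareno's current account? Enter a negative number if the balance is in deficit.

-2339

Goods balance = 4837 - 6085 = -1248
Services balance = 1444 - 2373 = -929
Trade balance (goods + services) = -1248 + (-929) = -2177
Net primary income = 775 - 809 = -34
Net secondary income = -128
Current account = -2177 + (-34) + (-128) = -2339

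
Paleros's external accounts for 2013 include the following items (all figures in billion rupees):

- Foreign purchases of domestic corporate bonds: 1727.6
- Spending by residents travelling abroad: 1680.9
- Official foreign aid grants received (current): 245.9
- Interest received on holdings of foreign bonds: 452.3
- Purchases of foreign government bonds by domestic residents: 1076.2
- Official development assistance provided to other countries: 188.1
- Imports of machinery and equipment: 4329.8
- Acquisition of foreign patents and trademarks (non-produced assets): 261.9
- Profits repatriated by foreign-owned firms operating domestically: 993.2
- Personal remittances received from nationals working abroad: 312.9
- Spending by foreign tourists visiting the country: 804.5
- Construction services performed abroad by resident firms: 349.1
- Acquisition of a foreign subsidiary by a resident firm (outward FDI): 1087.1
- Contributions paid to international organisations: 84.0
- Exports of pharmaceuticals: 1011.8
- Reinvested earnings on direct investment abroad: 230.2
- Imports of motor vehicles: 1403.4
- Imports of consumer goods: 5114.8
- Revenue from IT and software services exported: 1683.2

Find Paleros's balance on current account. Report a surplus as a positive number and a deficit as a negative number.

-8704.3

Goods: -1403.4 - 5114.8 - 4329.8 + 1011.8 = -9836.2
Services: 804.5 - 1680.9 + 1683.2 + 349.1 = 1155.9
Primary income: 230.2 + 452.3 - 993.2 = -310.7
Secondary income: -84.0 + 312.9 + 245.9 - 188.1 = 286.7
Current account = (-9836.2) + 1155.9 + (-310.7) + 286.7 = -8704.3
(Excluded from the current account — financial account: foreign purchases of domestic corporate bonds 1727.6, purchases of foreign government bonds by domestic residents 1076.2, acquisition of a foreign subsidiary by a resident firm (outward FDI) 1087.1; capital account: acquisition of foreign patents and trademarks (non-produced assets) 261.9.)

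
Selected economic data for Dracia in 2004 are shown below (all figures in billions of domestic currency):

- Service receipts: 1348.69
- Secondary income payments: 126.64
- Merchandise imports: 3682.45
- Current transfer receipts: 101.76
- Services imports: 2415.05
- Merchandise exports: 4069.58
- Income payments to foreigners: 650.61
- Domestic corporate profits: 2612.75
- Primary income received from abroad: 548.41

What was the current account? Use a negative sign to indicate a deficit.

Goods balance = 4069.58 - 3682.45 = 387.13
Services balance = 1348.69 - 2415.05 = -1066.36
Trade balance (goods + services) = 387.13 + (-1066.36) = -679.23
Net primary income = 548.41 - 650.61 = -102.20
Net secondary income = 101.76 - 126.64 = -24.88
Current account = -679.23 + (-102.20) + (-24.88) = -806.31

-806.31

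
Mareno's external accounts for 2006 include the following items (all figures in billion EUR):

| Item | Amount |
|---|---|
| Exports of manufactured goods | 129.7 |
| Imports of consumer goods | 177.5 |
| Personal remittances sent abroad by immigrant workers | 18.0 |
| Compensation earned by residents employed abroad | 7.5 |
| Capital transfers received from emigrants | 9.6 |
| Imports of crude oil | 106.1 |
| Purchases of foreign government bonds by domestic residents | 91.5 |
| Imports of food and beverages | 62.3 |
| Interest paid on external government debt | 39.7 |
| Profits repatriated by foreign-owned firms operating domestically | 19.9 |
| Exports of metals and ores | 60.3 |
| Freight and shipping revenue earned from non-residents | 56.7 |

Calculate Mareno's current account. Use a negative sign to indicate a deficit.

Goods: 60.3 - 106.1 + 129.7 - 62.3 - 177.5 = -155.9
Services: 56.7
Primary income: -19.9 + 7.5 - 39.7 = -52.1
Secondary income: -18.0
Current account = (-155.9) + 56.7 + (-52.1) + (-18.0) = -169.3
(Excluded from the current account — capital account: capital transfers received from emigrants 9.6; financial account: purchases of foreign government bonds by domestic residents 91.5.)

-169.3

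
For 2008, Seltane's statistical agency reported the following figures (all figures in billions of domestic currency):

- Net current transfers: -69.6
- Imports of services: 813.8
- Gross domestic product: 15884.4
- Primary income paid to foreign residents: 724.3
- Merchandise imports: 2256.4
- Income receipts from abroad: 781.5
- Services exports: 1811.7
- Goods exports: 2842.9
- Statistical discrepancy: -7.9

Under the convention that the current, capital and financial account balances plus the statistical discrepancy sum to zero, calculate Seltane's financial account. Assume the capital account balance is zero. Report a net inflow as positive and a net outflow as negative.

Goods balance = 2842.9 - 2256.4 = 586.5
Services balance = 1811.7 - 813.8 = 997.9
Trade balance (goods + services) = 586.5 + 997.9 = 1584.4
Net primary income = 781.5 - 724.3 = 57.2
Net secondary income = -69.6
Current account = 1584.4 + 57.2 + (-69.6) = 1572.0
Financial account = -(1572.0 + (-7.9)) = -1564.1

-1564.1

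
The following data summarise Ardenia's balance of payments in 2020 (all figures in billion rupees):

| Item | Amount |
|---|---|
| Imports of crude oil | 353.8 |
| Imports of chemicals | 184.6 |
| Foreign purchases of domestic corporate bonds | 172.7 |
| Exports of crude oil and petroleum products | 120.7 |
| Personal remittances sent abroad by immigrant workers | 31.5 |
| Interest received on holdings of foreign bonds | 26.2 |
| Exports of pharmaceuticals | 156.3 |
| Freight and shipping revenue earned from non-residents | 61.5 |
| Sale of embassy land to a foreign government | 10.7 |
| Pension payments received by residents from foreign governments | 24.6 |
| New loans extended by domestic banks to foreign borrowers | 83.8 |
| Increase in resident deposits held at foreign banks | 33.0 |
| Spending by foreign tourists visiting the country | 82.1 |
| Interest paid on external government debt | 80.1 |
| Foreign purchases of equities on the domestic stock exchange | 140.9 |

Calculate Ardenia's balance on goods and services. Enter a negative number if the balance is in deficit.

Goods: 156.3 - 184.6 - 353.8 + 120.7 = -261.4
Services: 82.1 + 61.5 = 143.6
Trade balance = -261.4 + 143.6 = -117.8
(Excluded from the trade balance — financial account: foreign purchases of domestic corporate bonds 172.7, new loans extended by domestic banks to foreign borrowers 83.8, increase in resident deposits held at foreign banks 33.0, foreign purchases of equities on the domestic stock exchange 140.9; secondary income: personal remittances sent abroad by immigrant workers 31.5, pension payments received by residents from foreign governments 24.6; primary income: interest received on holdings of foreign bonds 26.2, interest paid on external government debt 80.1; capital account: sale of embassy land to a foreign government 10.7.)

-117.8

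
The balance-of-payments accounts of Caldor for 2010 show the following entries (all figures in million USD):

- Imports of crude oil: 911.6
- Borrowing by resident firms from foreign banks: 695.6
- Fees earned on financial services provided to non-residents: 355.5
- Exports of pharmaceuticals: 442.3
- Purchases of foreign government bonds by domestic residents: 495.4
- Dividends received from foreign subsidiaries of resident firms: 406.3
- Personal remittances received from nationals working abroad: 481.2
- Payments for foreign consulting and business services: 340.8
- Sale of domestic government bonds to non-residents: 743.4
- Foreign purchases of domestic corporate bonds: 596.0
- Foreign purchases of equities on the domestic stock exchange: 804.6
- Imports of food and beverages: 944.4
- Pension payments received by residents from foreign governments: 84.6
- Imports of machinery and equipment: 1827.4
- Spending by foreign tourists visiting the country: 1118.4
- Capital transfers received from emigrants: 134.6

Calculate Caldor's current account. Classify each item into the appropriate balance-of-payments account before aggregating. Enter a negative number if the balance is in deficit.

-1135.9

Goods: -911.6 - 944.4 - 1827.4 + 442.3 = -3241.1
Services: 355.5 + 1118.4 - 340.8 = 1133.1
Primary income: 406.3
Secondary income: 84.6 + 481.2 = 565.8
Current account = (-3241.1) + 1133.1 + 406.3 + 565.8 = -1135.9
(Excluded from the current account — financial account: borrowing by resident firms from foreign banks 695.6, purchases of foreign government bonds by domestic residents 495.4, sale of domestic government bonds to non-residents 743.4, foreign purchases of domestic corporate bonds 596.0, foreign purchases of equities on the domestic stock exchange 804.6; capital account: capital transfers received from emigrants 134.6.)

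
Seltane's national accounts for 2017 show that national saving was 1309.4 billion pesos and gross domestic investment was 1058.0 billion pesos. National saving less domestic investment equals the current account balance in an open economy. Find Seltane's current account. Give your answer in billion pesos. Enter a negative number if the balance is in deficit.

CA = S - I = 1309.4 - 1058.0 = 251.4

251.4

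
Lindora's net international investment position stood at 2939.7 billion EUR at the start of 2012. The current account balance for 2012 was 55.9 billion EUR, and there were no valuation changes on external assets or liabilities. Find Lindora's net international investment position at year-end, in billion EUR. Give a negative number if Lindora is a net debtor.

With no valuation effects, change in NIIP = current account = 55.9
End-of-year NIIP = 2939.7 + 55.9 = 2995.6

2995.6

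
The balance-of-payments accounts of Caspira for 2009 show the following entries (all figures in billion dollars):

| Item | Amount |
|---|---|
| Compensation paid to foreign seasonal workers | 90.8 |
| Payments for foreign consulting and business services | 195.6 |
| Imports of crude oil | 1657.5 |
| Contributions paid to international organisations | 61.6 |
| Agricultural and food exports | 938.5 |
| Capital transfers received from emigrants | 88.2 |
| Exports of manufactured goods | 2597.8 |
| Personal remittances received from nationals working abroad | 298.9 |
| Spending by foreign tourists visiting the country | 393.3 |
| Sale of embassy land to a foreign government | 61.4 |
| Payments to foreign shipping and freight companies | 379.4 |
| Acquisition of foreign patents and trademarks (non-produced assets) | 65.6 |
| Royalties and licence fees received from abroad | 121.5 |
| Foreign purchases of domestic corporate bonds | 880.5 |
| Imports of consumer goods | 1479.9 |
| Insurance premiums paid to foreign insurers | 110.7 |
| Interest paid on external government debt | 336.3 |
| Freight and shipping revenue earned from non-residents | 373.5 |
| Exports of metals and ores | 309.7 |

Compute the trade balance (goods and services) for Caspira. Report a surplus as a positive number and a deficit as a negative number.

911.2

Goods: 938.5 + 309.7 + 2597.8 - 1657.5 - 1479.9 = 708.6
Services: -110.7 - 195.6 + 373.5 - 379.4 + 393.3 + 121.5 = 202.6
Trade balance = 708.6 + 202.6 = 911.2
(Excluded from the trade balance — primary income: compensation paid to foreign seasonal workers 90.8, interest paid on external government debt 336.3; secondary income: contributions paid to international organisations 61.6, personal remittances received from nationals working abroad 298.9; capital account: capital transfers received from emigrants 88.2, sale of embassy land to a foreign government 61.4, acquisition of foreign patents and trademarks (non-produced assets) 65.6; financial account: foreign purchases of domestic corporate bonds 880.5.)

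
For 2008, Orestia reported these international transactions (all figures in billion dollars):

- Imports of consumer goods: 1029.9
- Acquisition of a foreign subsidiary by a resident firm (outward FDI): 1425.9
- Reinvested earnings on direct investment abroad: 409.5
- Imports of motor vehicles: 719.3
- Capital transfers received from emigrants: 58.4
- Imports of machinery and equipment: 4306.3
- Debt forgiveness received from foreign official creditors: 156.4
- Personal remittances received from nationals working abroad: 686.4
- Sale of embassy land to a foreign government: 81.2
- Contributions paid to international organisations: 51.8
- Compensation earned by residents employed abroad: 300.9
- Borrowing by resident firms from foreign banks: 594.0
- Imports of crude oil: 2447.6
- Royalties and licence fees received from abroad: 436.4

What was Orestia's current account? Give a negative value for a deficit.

-6721.7

Goods: -1029.9 - 4306.3 - 2447.6 - 719.3 = -8503.1
Services: 436.4
Primary income: 300.9 + 409.5 = 710.4
Secondary income: 686.4 - 51.8 = 634.6
Current account = (-8503.1) + 436.4 + 710.4 + 634.6 = -6721.7
(Excluded from the current account — financial account: acquisition of a foreign subsidiary by a resident firm (outward FDI) 1425.9, borrowing by resident firms from foreign banks 594.0; capital account: capital transfers received from emigrants 58.4, debt forgiveness received from foreign official creditors 156.4, sale of embassy land to a foreign government 81.2.)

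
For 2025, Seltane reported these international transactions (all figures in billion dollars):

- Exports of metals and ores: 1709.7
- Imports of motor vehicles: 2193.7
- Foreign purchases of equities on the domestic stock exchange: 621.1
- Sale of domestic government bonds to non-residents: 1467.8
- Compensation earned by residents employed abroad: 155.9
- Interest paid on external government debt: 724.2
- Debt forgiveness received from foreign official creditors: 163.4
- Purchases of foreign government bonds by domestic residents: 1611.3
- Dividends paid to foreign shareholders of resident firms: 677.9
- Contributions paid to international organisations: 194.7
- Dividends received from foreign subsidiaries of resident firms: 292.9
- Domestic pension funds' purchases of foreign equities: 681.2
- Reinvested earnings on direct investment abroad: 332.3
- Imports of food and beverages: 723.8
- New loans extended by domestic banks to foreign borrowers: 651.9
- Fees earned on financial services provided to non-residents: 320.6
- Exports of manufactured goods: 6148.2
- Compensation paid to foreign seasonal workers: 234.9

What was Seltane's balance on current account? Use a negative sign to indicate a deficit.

Goods: 1709.7 - 723.8 - 2193.7 + 6148.2 = 4940.4
Services: 320.6
Primary income: 332.3 + 292.9 - 724.2 + 155.9 - 234.9 - 677.9 = -855.9
Secondary income: -194.7
Current account = 4940.4 + 320.6 + (-855.9) + (-194.7) = 4210.4
(Excluded from the current account — financial account: foreign purchases of equities on the domestic stock exchange 621.1, sale of domestic government bonds to non-residents 1467.8, purchases of foreign government bonds by domestic residents 1611.3, domestic pension funds' purchases of foreign equities 681.2, new loans extended by domestic banks to foreign borrowers 651.9; capital account: debt forgiveness received from foreign official creditors 163.4.)

4210.4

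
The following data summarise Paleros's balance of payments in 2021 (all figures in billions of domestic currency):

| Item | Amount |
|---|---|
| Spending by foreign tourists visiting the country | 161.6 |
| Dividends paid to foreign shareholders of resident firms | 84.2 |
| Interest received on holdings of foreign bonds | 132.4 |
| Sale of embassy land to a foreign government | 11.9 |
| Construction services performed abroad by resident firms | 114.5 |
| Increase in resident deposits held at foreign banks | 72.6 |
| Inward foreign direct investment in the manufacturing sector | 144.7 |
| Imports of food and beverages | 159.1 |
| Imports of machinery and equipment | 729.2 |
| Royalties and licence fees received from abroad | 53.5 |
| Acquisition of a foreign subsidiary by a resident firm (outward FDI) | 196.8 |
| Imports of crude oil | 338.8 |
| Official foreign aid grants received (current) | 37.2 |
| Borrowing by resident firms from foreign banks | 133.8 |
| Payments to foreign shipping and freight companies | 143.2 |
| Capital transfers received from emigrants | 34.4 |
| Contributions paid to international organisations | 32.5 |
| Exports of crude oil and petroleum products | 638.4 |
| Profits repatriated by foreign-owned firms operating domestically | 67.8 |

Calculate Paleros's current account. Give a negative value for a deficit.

-417.2

Goods: -159.1 - 338.8 - 729.2 + 638.4 = -588.7
Services: -143.2 + 114.5 + 53.5 + 161.6 = 186.4
Primary income: -84.2 - 67.8 + 132.4 = -19.6
Secondary income: 37.2 - 32.5 = 4.7
Current account = (-588.7) + 186.4 + (-19.6) + 4.7 = -417.2
(Excluded from the current account — capital account: sale of embassy land to a foreign government 11.9, capital transfers received from emigrants 34.4; financial account: increase in resident deposits held at foreign banks 72.6, inward foreign direct investment in the manufacturing sector 144.7, acquisition of a foreign subsidiary by a resident firm (outward FDI) 196.8, borrowing by resident firms from foreign banks 133.8.)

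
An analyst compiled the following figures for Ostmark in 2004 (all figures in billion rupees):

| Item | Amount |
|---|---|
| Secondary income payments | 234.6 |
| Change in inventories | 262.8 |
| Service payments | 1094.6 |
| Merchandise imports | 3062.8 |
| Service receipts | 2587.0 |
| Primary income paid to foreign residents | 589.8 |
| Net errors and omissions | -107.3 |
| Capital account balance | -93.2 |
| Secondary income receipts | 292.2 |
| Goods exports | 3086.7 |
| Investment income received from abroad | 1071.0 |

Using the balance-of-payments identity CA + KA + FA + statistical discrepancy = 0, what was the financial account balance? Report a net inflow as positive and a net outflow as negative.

-1854.6

Goods balance = 3086.7 - 3062.8 = 23.9
Services balance = 2587.0 - 1094.6 = 1492.4
Trade balance (goods + services) = 23.9 + 1492.4 = 1516.3
Net primary income = 1071.0 - 589.8 = 481.2
Net secondary income = 292.2 - 234.6 = 57.6
Current account = 1516.3 + 481.2 + 57.6 = 2055.1
Financial account = -(2055.1 + (-93.2) + (-107.3)) = -1854.6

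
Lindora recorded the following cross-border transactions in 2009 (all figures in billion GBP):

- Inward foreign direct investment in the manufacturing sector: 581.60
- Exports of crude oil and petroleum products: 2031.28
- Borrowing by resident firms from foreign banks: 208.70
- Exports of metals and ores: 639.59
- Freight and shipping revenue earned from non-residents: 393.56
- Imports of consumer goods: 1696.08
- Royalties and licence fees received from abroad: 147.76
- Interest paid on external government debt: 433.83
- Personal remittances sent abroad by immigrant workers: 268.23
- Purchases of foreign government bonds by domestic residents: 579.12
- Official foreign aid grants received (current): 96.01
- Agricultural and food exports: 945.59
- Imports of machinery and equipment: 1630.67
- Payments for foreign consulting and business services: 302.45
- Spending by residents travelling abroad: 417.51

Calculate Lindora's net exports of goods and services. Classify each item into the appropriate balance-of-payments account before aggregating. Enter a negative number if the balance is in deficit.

Goods: 639.59 - 1696.08 + 945.59 + 2031.28 - 1630.67 = 289.71
Services: 147.76 + 393.56 - 417.51 - 302.45 = -178.64
Trade balance = 289.71 + (-178.64) = 111.07
(Excluded from the trade balance — financial account: inward foreign direct investment in the manufacturing sector 581.60, borrowing by resident firms from foreign banks 208.70, purchases of foreign government bonds by domestic residents 579.12; primary income: interest paid on external government debt 433.83; secondary income: personal remittances sent abroad by immigrant workers 268.23, official foreign aid grants received (current) 96.01.)

111.07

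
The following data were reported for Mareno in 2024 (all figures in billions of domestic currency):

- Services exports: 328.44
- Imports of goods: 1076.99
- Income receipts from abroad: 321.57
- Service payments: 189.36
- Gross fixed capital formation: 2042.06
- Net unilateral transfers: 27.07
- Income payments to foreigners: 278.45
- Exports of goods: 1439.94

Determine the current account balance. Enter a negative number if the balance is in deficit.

Goods balance = 1439.94 - 1076.99 = 362.95
Services balance = 328.44 - 189.36 = 139.08
Trade balance (goods + services) = 362.95 + 139.08 = 502.03
Net primary income = 321.57 - 278.45 = 43.12
Net secondary income = 27.07
Current account = 502.03 + 43.12 + 27.07 = 572.22

572.22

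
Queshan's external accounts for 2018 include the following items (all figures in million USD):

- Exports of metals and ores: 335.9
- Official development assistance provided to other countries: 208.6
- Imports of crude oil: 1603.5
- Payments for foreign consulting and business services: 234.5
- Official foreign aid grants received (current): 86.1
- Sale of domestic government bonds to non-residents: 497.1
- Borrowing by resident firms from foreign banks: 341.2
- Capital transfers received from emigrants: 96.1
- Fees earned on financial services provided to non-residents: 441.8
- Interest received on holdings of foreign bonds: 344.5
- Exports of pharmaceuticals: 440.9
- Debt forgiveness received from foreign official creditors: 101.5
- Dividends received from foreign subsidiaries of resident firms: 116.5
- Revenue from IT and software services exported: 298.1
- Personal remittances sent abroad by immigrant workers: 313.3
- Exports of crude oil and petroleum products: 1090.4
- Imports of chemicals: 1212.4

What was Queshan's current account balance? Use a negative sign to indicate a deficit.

Goods: 335.9 + 1090.4 - 1603.5 + 440.9 - 1212.4 = -948.7
Services: 441.8 - 234.5 + 298.1 = 505.4
Primary income: 116.5 + 344.5 = 461.0
Secondary income: 86.1 - 313.3 - 208.6 = -435.8
Current account = (-948.7) + 505.4 + 461.0 + (-435.8) = -418.1
(Excluded from the current account — financial account: sale of domestic government bonds to non-residents 497.1, borrowing by resident firms from foreign banks 341.2; capital account: capital transfers received from emigrants 96.1, debt forgiveness received from foreign official creditors 101.5.)

-418.1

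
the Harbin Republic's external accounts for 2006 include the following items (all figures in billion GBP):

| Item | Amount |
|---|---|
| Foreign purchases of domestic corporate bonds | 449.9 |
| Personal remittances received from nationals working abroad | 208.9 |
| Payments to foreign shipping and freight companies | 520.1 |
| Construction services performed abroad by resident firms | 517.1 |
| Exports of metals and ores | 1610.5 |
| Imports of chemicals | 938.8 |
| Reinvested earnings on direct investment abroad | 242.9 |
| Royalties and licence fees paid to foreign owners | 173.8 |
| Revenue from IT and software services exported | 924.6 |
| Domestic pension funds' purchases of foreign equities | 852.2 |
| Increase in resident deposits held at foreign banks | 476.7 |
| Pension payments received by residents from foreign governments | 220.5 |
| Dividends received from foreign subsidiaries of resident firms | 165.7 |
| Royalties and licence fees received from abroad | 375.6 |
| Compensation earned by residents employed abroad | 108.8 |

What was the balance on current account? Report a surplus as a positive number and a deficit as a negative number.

Goods: 1610.5 - 938.8 = 671.7
Services: -520.1 + 517.1 + 924.6 + 375.6 - 173.8 = 1123.4
Primary income: 242.9 + 165.7 + 108.8 = 517.4
Secondary income: 208.9 + 220.5 = 429.4
Current account = 671.7 + 1123.4 + 517.4 + 429.4 = 2741.9
(Excluded from the current account — financial account: foreign purchases of domestic corporate bonds 449.9, domestic pension funds' purchases of foreign equities 852.2, increase in resident deposits held at foreign banks 476.7.)

2741.9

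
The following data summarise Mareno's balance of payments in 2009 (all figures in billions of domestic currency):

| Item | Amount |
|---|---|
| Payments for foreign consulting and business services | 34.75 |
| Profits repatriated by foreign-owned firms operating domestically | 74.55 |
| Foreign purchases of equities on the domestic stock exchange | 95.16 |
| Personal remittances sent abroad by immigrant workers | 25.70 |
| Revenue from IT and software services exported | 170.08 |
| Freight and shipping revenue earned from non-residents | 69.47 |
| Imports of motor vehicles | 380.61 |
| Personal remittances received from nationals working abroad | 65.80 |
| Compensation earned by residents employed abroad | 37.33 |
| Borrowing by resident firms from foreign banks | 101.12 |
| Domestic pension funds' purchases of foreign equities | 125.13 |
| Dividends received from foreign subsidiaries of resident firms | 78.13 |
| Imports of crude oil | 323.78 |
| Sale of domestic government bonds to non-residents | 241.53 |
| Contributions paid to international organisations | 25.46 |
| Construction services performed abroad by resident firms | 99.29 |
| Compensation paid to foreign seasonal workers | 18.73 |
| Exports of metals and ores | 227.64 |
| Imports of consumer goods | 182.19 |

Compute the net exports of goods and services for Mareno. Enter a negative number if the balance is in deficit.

-354.85

Goods: -182.19 - 323.78 + 227.64 - 380.61 = -658.94
Services: -34.75 + 69.47 + 170.08 + 99.29 = 304.09
Trade balance = -658.94 + 304.09 = -354.85
(Excluded from the trade balance — primary income: profits repatriated by foreign-owned firms operating domestically 74.55, compensation earned by residents employed abroad 37.33, dividends received from foreign subsidiaries of resident firms 78.13, compensation paid to foreign seasonal workers 18.73; financial account: foreign purchases of equities on the domestic stock exchange 95.16, borrowing by resident firms from foreign banks 101.12, domestic pension funds' purchases of foreign equities 125.13, sale of domestic government bonds to non-residents 241.53; secondary income: personal remittances sent abroad by immigrant workers 25.70, personal remittances received from nationals working abroad 65.80, contributions paid to international organisations 25.46.)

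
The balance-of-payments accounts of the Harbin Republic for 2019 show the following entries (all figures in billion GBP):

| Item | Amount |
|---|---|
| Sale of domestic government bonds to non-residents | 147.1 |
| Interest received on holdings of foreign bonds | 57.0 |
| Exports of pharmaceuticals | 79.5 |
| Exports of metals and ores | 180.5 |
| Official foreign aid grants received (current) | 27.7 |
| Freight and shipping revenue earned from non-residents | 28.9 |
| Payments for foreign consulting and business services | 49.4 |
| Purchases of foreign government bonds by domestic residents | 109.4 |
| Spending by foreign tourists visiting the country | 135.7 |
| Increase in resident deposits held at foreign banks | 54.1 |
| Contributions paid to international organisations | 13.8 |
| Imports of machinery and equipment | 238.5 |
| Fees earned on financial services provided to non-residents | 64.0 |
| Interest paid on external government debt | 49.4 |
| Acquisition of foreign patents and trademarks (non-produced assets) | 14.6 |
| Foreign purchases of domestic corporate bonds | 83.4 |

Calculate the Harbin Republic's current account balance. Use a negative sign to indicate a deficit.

222.2

Goods: -238.5 + 79.5 + 180.5 = 21.5
Services: -49.4 + 64.0 + 28.9 + 135.7 = 179.2
Primary income: 57.0 - 49.4 = 7.6
Secondary income: -13.8 + 27.7 = 13.9
Current account = 21.5 + 179.2 + 7.6 + 13.9 = 222.2
(Excluded from the current account — financial account: sale of domestic government bonds to non-residents 147.1, purchases of foreign government bonds by domestic residents 109.4, increase in resident deposits held at foreign banks 54.1, foreign purchases of domestic corporate bonds 83.4; capital account: acquisition of foreign patents and trademarks (non-produced assets) 14.6.)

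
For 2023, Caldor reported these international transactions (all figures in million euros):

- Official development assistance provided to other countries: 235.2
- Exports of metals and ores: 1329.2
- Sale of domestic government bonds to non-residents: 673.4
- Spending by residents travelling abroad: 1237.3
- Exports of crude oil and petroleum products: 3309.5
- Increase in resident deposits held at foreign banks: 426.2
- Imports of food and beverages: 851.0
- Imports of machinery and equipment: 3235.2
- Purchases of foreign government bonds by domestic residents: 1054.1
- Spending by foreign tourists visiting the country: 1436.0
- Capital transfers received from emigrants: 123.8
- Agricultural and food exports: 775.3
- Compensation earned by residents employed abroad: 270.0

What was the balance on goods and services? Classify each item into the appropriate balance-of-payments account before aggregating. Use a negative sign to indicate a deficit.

1526.5

Goods: 1329.2 - 851.0 - 3235.2 + 775.3 + 3309.5 = 1327.8
Services: 1436.0 - 1237.3 = 198.7
Trade balance = 1327.8 + 198.7 = 1526.5
(Excluded from the trade balance — secondary income: official development assistance provided to other countries 235.2; financial account: sale of domestic government bonds to non-residents 673.4, increase in resident deposits held at foreign banks 426.2, purchases of foreign government bonds by domestic residents 1054.1; capital account: capital transfers received from emigrants 123.8; primary income: compensation earned by residents employed abroad 270.0.)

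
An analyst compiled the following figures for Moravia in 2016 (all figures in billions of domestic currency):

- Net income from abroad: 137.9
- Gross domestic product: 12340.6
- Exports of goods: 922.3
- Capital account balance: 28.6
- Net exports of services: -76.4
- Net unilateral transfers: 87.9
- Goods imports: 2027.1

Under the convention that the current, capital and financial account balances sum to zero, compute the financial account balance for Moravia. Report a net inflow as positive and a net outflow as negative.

Goods balance = 922.3 - 2027.1 = -1104.8
Services balance = -76.4
Trade balance (goods + services) = -1104.8 + (-76.4) = -1181.2
Net primary income = 137.9
Net secondary income = 87.9
Current account = -1181.2 + 137.9 + 87.9 = -955.4
Financial account = -(-955.4 + 28.6) = 926.8

926.8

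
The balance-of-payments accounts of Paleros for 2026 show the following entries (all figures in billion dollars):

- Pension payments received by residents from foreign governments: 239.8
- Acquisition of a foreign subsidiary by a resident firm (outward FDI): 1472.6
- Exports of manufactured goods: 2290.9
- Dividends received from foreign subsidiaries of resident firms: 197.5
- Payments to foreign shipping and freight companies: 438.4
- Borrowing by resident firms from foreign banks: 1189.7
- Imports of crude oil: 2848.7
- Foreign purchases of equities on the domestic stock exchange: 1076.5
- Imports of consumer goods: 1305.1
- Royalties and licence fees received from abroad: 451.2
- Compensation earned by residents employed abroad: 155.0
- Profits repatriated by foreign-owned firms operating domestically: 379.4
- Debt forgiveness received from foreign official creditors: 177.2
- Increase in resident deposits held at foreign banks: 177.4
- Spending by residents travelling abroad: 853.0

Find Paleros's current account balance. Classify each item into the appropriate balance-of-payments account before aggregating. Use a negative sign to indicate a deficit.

Goods: -2848.7 + 2290.9 - 1305.1 = -1862.9
Services: 451.2 - 438.4 - 853.0 = -840.2
Primary income: 197.5 - 379.4 + 155.0 = -26.9
Secondary income: 239.8
Current account = (-1862.9) + (-840.2) + (-26.9) + 239.8 = -2490.2
(Excluded from the current account — financial account: acquisition of a foreign subsidiary by a resident firm (outward FDI) 1472.6, borrowing by resident firms from foreign banks 1189.7, foreign purchases of equities on the domestic stock exchange 1076.5, increase in resident deposits held at foreign banks 177.4; capital account: debt forgiveness received from foreign official creditors 177.2.)

-2490.2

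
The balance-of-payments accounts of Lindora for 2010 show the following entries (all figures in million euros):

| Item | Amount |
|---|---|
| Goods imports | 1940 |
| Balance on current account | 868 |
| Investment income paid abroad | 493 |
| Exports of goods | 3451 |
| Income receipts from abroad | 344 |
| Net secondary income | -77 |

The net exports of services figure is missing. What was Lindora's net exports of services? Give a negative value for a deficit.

-417

Current account = goods balance + services balance + net primary income + net secondary income
Sum of the known components = 1285
Net exports of services = CA - (known components) = 868 - 1285 = -417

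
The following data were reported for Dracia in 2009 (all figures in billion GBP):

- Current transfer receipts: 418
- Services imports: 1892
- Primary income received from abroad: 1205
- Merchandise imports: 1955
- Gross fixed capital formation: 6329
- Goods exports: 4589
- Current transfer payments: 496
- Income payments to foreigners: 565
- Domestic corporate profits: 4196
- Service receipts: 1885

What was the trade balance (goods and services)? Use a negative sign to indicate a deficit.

Goods balance = 4589 - 1955 = 2634
Services balance = 1885 - 1892 = -7
Trade balance (goods + services) = 2634 + (-7) = 2627

2627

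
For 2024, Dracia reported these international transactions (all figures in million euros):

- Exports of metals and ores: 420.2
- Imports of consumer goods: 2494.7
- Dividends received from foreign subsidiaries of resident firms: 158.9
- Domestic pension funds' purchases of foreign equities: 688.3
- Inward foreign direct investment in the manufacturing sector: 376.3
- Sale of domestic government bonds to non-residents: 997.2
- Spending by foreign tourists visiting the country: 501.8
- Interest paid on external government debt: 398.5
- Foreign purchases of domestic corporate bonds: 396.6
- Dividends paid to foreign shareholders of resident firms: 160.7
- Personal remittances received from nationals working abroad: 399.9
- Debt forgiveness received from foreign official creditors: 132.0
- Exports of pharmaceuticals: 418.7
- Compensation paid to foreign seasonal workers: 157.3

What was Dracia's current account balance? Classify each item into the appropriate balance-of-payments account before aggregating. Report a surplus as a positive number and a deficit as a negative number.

Goods: -2494.7 + 420.2 + 418.7 = -1655.8
Services: 501.8
Primary income: 158.9 - 398.5 - 160.7 - 157.3 = -557.6
Secondary income: 399.9
Current account = (-1655.8) + 501.8 + (-557.6) + 399.9 = -1311.7
(Excluded from the current account — financial account: domestic pension funds' purchases of foreign equities 688.3, inward foreign direct investment in the manufacturing sector 376.3, sale of domestic government bonds to non-residents 997.2, foreign purchases of domestic corporate bonds 396.6; capital account: debt forgiveness received from foreign official creditors 132.0.)

-1311.7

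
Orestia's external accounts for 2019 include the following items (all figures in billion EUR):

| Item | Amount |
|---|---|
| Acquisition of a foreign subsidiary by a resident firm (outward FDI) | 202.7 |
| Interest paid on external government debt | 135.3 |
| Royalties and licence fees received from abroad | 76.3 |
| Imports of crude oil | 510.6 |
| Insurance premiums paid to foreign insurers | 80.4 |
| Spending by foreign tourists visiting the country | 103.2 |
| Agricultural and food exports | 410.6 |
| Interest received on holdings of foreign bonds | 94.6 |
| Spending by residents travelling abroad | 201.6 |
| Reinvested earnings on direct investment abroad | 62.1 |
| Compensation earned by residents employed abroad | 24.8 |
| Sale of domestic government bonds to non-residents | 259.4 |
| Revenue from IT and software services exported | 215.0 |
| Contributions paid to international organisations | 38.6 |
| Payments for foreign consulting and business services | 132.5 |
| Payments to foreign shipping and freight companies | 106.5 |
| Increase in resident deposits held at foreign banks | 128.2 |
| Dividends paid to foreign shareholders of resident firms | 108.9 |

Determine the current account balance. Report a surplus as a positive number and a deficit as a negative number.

-327.8

Goods: -510.6 + 410.6 = -100.0
Services: 76.3 + 103.2 - 132.5 + 215.0 - 201.6 - 106.5 - 80.4 = -126.5
Primary income: 94.6 + 24.8 - 135.3 - 108.9 + 62.1 = -62.7
Secondary income: -38.6
Current account = (-100.0) + (-126.5) + (-62.7) + (-38.6) = -327.8
(Excluded from the current account — financial account: acquisition of a foreign subsidiary by a resident firm (outward FDI) 202.7, sale of domestic government bonds to non-residents 259.4, increase in resident deposits held at foreign banks 128.2.)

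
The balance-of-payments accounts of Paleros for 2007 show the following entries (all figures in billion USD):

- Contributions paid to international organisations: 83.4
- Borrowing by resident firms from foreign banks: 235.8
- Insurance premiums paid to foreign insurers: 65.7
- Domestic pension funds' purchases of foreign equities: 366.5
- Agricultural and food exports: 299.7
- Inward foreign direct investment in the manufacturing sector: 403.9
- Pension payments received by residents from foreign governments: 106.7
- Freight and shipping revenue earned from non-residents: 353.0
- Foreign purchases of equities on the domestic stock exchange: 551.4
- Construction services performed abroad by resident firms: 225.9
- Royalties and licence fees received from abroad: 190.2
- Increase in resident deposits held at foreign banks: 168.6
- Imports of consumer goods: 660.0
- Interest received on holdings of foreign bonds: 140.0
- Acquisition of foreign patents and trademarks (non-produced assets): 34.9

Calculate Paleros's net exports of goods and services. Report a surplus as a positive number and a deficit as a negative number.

Goods: 299.7 - 660.0 = -360.3
Services: 225.9 + 190.2 - 65.7 + 353.0 = 703.4
Trade balance = -360.3 + 703.4 = 343.1
(Excluded from the trade balance — secondary income: contributions paid to international organisations 83.4, pension payments received by residents from foreign governments 106.7; financial account: borrowing by resident firms from foreign banks 235.8, domestic pension funds' purchases of foreign equities 366.5, inward foreign direct investment in the manufacturing sector 403.9, foreign purchases of equities on the domestic stock exchange 551.4, increase in resident deposits held at foreign banks 168.6; primary income: interest received on holdings of foreign bonds 140.0; capital account: acquisition of foreign patents and trademarks (non-produced assets) 34.9.)

343.1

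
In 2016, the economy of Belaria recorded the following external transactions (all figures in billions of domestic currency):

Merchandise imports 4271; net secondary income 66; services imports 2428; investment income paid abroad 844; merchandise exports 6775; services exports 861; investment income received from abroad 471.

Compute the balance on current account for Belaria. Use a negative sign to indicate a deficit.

630

Goods balance = 6775 - 4271 = 2504
Services balance = 861 - 2428 = -1567
Trade balance (goods + services) = 2504 + (-1567) = 937
Net primary income = 471 - 844 = -373
Net secondary income = 66
Current account = 937 + (-373) + 66 = 630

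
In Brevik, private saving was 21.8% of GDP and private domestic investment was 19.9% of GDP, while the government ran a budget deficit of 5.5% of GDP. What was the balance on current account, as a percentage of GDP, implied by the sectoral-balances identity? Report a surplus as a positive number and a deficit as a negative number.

By the sectoral-balances identity, CA = (S_private - I) + (T - G).
Private balance = 21.8 - 19.9 = 1.9
Government balance (T - G) = -5.5
CA = 1.9 + (-5.5) = -3.6

-3.6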